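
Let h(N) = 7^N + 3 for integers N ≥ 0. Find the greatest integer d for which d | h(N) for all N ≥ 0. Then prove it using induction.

Computing the first values: h(0) = 4 and h(1) = 10; gcd(4, 10) = 2, so d ≤ 2.
We prove 2 | 7^N + 3 for all N ≥ 0 by induction on N.
Base step (N = 0): h(0) = 4 = 2·(2), so 2 | h(0).
For the inductive step, assume it holds for an arbitrary k ≥ 0, i.e. 2 | h(k). Then
h(k+1) = 7^(k+1) + 3 = 7·(7^k + 3) - 18 = 7·h(k) - 18. The first term is divisible by 2 by the inductive hypothesis, and -18 is divisible by 2. Hence 2 | h(k+1).
Hence, by induction on N, the claim holds for every N ≥ 0.
Therefore the largest such d is 2.

d = 2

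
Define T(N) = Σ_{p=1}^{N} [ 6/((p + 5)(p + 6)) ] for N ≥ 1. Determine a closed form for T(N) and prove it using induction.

We claim T(N) = N/(N + 6) for all N ≥ 1.
Base case (N = 1): T(1) = 1/7, and the closed form gives 1/7. They agree.
Inductive step: assume the claim holds for N = p, so T(p) = p/(p + 6).
Then T(p+1) = T(p) + (6/((p + 6)(p + 7))) = (p/(p + 6)) + (6/((p + 6)(p + 7))).
Simplifying, T(p+1) = (p + 1)/(p + 7) = (p+1)/((p+1) + 6),
which is the closed form with N = p+1.
By the principle of mathematical induction, the result holds for all N ≥ 1.

T(N) = N/(N + 6)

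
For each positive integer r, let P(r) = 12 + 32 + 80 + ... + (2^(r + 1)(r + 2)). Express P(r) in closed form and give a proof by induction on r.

P(r) = 4·2^r(r + 1) - 4

We claim P(r) = 4·2^r(r + 1) - 4 for all r ≥ 1.
For the base case r = 1: P(1) = 12, and the closed form gives 12. They agree.
For the inductive step, assume it holds for an arbitrary m ≥ 1, so P(m) = 4·2^m(m + 1) - 4.
Then P(m+1) = P(m) + (2^(m + 2)(m + 3)) = (4·2^m(m + 1) - 4) + (2^(m + 2)(m + 3)).
Simplifying, P(m+1) = 8·2^m·m + 16·2^m - 4 = 4·2^(m+1)((m+1) + 1) - 4,
which is the closed form with r = m+1.
Hence, by induction on r, the claim holds for every r ≥ 1.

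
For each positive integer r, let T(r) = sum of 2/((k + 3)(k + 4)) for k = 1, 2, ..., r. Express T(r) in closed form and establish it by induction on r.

We claim T(r) = r/(2(r + 4)) for all r ≥ 1.
Base step (r = 1): T(1) = 1/10, and the closed form gives 1/10. They agree.
Inductive step: suppose the statement holds for some k ≥ 1, so T(k) = k/(2(k + 4)).
Then T(k+1) = T(k) + (2/((k + 4)(k + 5))) = (k/(2(k + 4))) + (2/((k + 4)(k + 5))).
Simplifying, T(k+1) = (k + 1)/(2(k + 5)) = (k+1)/(2((k+1) + 4)),
which is the closed form with r = k+1.
Hence, by induction on r, the claim holds for every r ≥ 1.

T(r) = r/(2(r + 4))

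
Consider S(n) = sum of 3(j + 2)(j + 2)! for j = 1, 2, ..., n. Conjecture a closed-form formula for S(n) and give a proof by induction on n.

We claim S(n) = 3(n + 3)! - 18 for all n ≥ 1.
When n = 1: S(1) = 54, and the closed form gives 54. They agree.
Suppose the result is true for n = j, so S(j) = 3(j + 3)! - 18.
Then S(j+1) = S(j) + (3(j + 3)(j + 3)!) = (3(j + 3)! - 18) + (3(j + 3)(j + 3)!).
Simplifying, S(j+1) = 3((j+1) + 3)! - 18,
which is the closed form with n = j+1.
By the principle of mathematical induction, the result holds for all n ≥ 1.

S(n) = 3(n + 3)! - 18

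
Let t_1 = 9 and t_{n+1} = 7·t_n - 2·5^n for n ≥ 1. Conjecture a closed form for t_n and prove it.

t_n = 5^n + 4·7^(n - 1)

Computing the first terms: t_1 = 9, t_2 = 53, t_3 = 321. This suggests t_n = 5^n + 4·7^(n - 1).
For the base case n = 1: the formula gives 9 = 9 = t_1.
Suppose the result is true for n = p, so t_p = 5^p + 4·7^(p - 1).
Then t_{p+1} = 7·t_p - 2·5^p = 7·(5^p + 4·7^(p - 1)) - 2·5^p = 5^(p + 1) + 4·7^p = 5^(p+1) + 4·7^((p+1) - 1),
which is the claimed formula at n = p+1.
By the principle of mathematical induction, the result holds for all n ≥ 1.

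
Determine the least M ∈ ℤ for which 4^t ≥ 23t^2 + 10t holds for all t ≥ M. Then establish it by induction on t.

M = 5

At t = 4: 256 < 408, so the inequality fails and M ≥ 5. We prove 4^t ≥ 23t^2 + 10t for all t ≥ 5.
For the base case t = 5: 4^t = 1024 and 23t^2 + 10t = 625, so 1024 ≥ 625.
Inductive step: suppose the statement holds for some m ≥ 5, so 4^m ≥ 23m^2 + 10m.
Then 4^(m + 1) = 4·(4^m) ≥ 4·(23m^2 + 10m).
Also, for m ≥ 5 we have 4·(23m^2 + 10m) ≥ 23(m+1)^2 + 10(m+1), since 4·(23m^2 + 10m) − (23(m+1)^2 + 10(m+1)) = 69m^2 - 16m - 33, which is nonnegative for all m ≥ 5.
Combining, 4^(m + 1) ≥ 23(m+1)^2 + 10(m+1).
By the principle of mathematical induction, the result holds for all t ≥ 5.
Hence the smallest such M is 5.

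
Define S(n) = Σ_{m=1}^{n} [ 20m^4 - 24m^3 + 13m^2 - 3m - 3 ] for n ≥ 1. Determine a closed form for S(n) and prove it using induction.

We claim S(n) = n(4n^4 + 4n^3 - n^2 - n - 3) for all n ≥ 1.
Base case (n = 1): S(1) = 3, and the closed form gives 3. They agree.
Inductive step: suppose the statement holds for some m ≥ 1, so S(m) = m(4m^4 + 4m^3 - m^2 - m - 3).
Then S(m+1) = S(m) + (20m^4 + 56m^3 + 61m^2 + 31m + 3) = (m(4m^4 + 4m^3 - m^2 - m - 3)) + (20m^4 + 56m^3 + 61m^2 + 31m + 3).
Simplifying, S(m+1) = (m + 1)(4m^4 + 20m^3 + 35m^2 + 25m + 3) = (m+1)(4(m+1)^4 + 4(m+1)^3 - (m+1)^2 - (m+1) - 3),
which is the closed form with n = m+1.
Hence, by induction on n, the claim holds for every n ≥ 1.

S(n) = n(4n^4 + 4n^3 - n^2 - n - 3)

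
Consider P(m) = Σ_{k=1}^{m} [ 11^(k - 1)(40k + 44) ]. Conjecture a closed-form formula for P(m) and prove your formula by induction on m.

P(m) = 4·11^m(m + 1) - 4

We claim P(m) = 4·11^m(m + 1) - 4 for all m ≥ 1.
When m = 1: P(1) = 84, and the closed form gives 84. They agree.
Inductive step: suppose the statement holds for some k ≥ 1, so P(k) = 4·11^k(k + 1) - 4.
Then P(k+1) = P(k) + (11^k(40k + 84)) = (4·11^k(k + 1) - 4) + (11^k(40k + 84)).
Simplifying, P(k+1) = 44·11^k·k + 88·11^k - 4 = 4·11^(k+1)((k+1) + 1) - 4,
which is the closed form with m = k+1.
By the principle of mathematical induction, the result holds for all m ≥ 1.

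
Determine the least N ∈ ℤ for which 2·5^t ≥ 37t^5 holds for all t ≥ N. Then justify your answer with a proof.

At t = 8: 781250 < 1212416, so the inequality fails and N ≥ 9. We prove 2·5^t ≥ 37t^5 for all t ≥ 9.
Base step (t = 9): 2·5^t = 3906250 and 37t^5 = 2184813, so 3906250 ≥ 2184813.
Inductive step: suppose the statement holds for some r ≥ 9, so 2·5^r ≥ 37r^5.
Then 2·5^(r + 1) = 5·(2·5^r) ≥ 5·(37r^5).
Also, for r ≥ 9 we have 5·(37r^5) ≥ 37(r+1)^5, since 5 ≥ (1 + 1/r)^5 for all r ≥ 9.
Combining, 2·5^(r + 1) ≥ 37(r+1)^5.
Hence, by induction on t, the claim holds for every t ≥ 9.
Hence the smallest such N is 9.

N = 9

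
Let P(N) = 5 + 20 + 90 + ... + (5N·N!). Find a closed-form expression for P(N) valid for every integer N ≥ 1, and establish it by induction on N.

We claim P(N) = 5(N + 1)! - 5 for all N ≥ 1.
When N = 1: P(1) = 5, and the closed form gives 5. They agree.
Suppose the result is true for N = m, so P(m) = 5(m + 1)! - 5.
Then P(m+1) = P(m) + (5(m + 1)(m + 1)!) = (5(m + 1)! - 5) + (5(m + 1)(m + 1)!).
Simplifying, P(m+1) = 5((m+1) + 1)! - 5,
which is the closed form with N = m+1.
This completes the induction.

P(N) = 5(N + 1)! - 5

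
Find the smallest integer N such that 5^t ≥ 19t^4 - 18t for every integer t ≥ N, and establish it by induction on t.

N = 7

At t = 6: 15625 < 24516, so the inequality fails and N ≥ 7. We prove 5^t ≥ 19t^4 - 18t for all t ≥ 7.
When t = 7: 5^t = 78125 and 19t^4 - 18t = 45493, so 78125 ≥ 45493.
Inductive step: suppose the statement holds for some p ≥ 7, so 5^p ≥ 19p^4 - 18p.
Then 5^(p + 1) = 5·(5^p) ≥ 5·(19p^4 - 18p).
Also, for p ≥ 7 we have 5·(19p^4 - 18p) ≥ 19(p+1)^4 - 18(p+1), since 5·(19p^4 - 18p) − (19(p+1)^4 - 18(p+1)) = 76p^4 - 76p^3 - 114p^2 - 148p - 1, which is nonnegative for all p ≥ 7.
Combining, 5^(p + 1) ≥ 19(p+1)^4 - 18(p+1).
Hence, by induction on t, the claim holds for every t ≥ 7.
Hence the smallest such N is 7.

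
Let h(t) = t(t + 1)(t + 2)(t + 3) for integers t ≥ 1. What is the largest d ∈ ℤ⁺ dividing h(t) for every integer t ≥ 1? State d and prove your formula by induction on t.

Computing the first values: h(1) = 24 and h(2) = 120; gcd(24, 120) = 24, so d ≤ 24.
We prove 24 | t(t + 1)(t + 2)(t + 3) for all t ≥ 1 by induction on t.
Base case (t = 1): h(1) = 24 = 24·(1), so 24 | h(1).
Inductive step: assume the claim holds for t = j, i.e. 24 | h(j). Then
h(j+1) − h(j) = (j+1)·(j+2)·(j+3)·(j+4) − j·(j+1)·(j+2)·(j+3) = (j+1)·(j+2)·(j+3)·[(j+4) − j] = 4·(j+1)·(j+2)·(j+3). The product of 3 consecutive integers is divisible by (3)! = 6, so h(j+1) − h(j) is divisible by 4·6 = 24. By the inductive hypothesis 24 | h(j), hence 24 | h(j+1).
By induction, the statement is established for all t ≥ 1.
Therefore the largest such d is 24.

d = 24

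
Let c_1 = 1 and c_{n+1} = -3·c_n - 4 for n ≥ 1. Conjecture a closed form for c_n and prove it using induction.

Computing the first terms: c_1 = 1, c_2 = -7, c_3 = 17. This suggests c_n = 2(-3)^(n - 1) - 1.
For the base case n = 1: the formula gives 1 = 1 = c_1.
For the inductive step, assume it holds for an arbitrary i ≥ 1, so c_i = 2(-3)^(i - 1) - 1.
Then c_{i+1} = -3·c_i - 4 = -3·(2(-3)^(i - 1) - 1) - 4 = 2(-3)^i - 1 = 2(-3)^((i+1) - 1) - 1,
which is the claimed formula at n = i+1.
This completes the induction.

c_n = 2(-3)^(n - 1) - 1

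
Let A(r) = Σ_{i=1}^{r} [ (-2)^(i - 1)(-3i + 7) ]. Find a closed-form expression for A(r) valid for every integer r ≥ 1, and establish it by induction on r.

We claim A(r) = (-2)^r(r - 2) + 2 for all r ≥ 1.
When r = 1: A(1) = 4, and the closed form gives 4. They agree.
Suppose the result is true for r = i, so A(i) = (-2)^i(i - 2) + 2.
Then A(i+1) = A(i) + ((-2)^i(-3i + 4)) = ((-2)^i(i - 2) + 2) + ((-2)^i(-3i + 4)).
Simplifying, A(i+1) = -2(-2)^i·i + 2(-2)^i + 2 = (-2)^(i+1)((i+1) - 2) + 2,
which is the closed form with r = i+1.
By induction, the statement is established for all r ≥ 1.

A(r) = (-2)^r(r - 2) + 2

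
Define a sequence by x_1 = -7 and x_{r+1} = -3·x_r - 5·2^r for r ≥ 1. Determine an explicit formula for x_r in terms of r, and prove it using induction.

x_r = -5(-3)^(r - 1) - 2^r

Computing the first terms: x_1 = -7, x_2 = 11, x_3 = -53. This suggests x_r = -5(-3)^(r - 1) - 2^r.
Base case (r = 1): the formula gives -7 = -7 = x_1.
For the inductive step, assume it holds for an arbitrary i ≥ 1, so x_i = -5(-3)^(i - 1) - 2^i.
Then x_{i+1} = -3·x_i - 5·2^i = -3·(-5(-3)^(i - 1) - 2^i) - 5·2^i = -5(-3)^i - 2^(i + 1) = -5(-3)^((i+1) - 1) - 2^(i+1),
which is the claimed formula at r = i+1.
This completes the induction.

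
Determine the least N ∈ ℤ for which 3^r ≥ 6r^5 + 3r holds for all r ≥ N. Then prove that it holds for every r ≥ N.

N = 14

At r = 13: 1594323 < 2227797, so the inequality fails and N ≥ 14. We prove 3^r ≥ 6r^5 + 3r for all r ≥ 14.
For the base case r = 14: 3^r = 4782969 and 6r^5 + 3r = 3226986, so 4782969 ≥ 3226986.
Inductive step: suppose the statement holds for some i ≥ 14, so 3^i ≥ 6i^5 + 3i.
Then 3^(i + 1) = 3·(3^i) ≥ 3·(6i^5 + 3i).
Also, for i ≥ 14 we have 3·(6i^5 + 3i) ≥ 6(i+1)^5 + 3(i+1), since 3·(6i^5 + 3i) − (6(i+1)^5 + 3(i+1)) = 12i^5 - 30i^4 - 60i^3 - 60i^2 - 24i - 9, which is nonnegative for all i ≥ 14.
Combining, 3^(i + 1) ≥ 6(i+1)^5 + 3(i+1).
Hence, by induction on r, the claim holds for every r ≥ 14.
Hence the smallest such N is 14.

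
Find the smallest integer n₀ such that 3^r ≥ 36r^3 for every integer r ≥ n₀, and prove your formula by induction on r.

n₀ = 10

At r = 9: 19683 < 26244, so the inequality fails and n₀ ≥ 10. We prove 3^r ≥ 36r^3 for all r ≥ 10.
Base case (r = 10): 3^r = 59049 and 36r^3 = 36000, so 59049 ≥ 36000.
Inductive step: assume the claim holds for r = j, so 3^j ≥ 36j^3.
Then 3^(j + 1) = 3·(3^j) ≥ 3·(36j^3).
Also, for j ≥ 10 we have 3·(36j^3) ≥ 36(j+1)^3, since 3 ≥ (1 + 1/j)^3 for all j ≥ 10.
Combining, 3^(j + 1) ≥ 36(j+1)^3.
Hence, by induction on r, the claim holds for every r ≥ 10.
Hence the smallest such n₀ is 10.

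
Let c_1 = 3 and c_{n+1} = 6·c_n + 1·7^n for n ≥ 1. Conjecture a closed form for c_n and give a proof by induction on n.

Computing the first terms: c_1 = 3, c_2 = 25, c_3 = 199. This suggests c_n = -4·6^(n - 1) + 7^n.
When n = 1: the formula gives 3 = 3 = c_1.
For the inductive step, assume it holds for an arbitrary m ≥ 1, so c_m = -4·6^(m - 1) + 7^m.
Then c_{m+1} = 6·c_m + 1·7^m = 6·(-4·6^(m - 1) + 7^m) + 1·7^m = -4·6^m + 7^(m + 1) = -4·6^((m+1) - 1) + 7^(m+1),
which is the claimed formula at n = m+1.
By induction, the statement is established for all n ≥ 1.

c_n = -4·6^(n - 1) + 7^n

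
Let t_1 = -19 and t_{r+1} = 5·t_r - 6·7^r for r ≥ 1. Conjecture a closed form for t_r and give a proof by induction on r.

Computing the first terms: t_1 = -19, t_2 = -137, t_3 = -979. This suggests t_r = 2·5^(r - 1) - 3·7^r.
When r = 1: the formula gives -19 = -19 = t_1.
Inductive step: assume the claim holds for r = m, so t_m = 2·5^(m - 1) - 3·7^m.
Then t_{m+1} = 5·t_m - 6·7^m = 5·(2·5^(m - 1) - 3·7^m) - 6·7^m = 2·5^m - 3·7^(m + 1) = 2·5^((m+1) - 1) - 3·7^(m+1),
which is the claimed formula at r = m+1.
This completes the induction.

t_r = 2·5^(r - 1) - 3·7^r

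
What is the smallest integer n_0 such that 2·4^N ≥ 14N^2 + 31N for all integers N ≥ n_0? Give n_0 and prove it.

At N = 3: 128 < 219, so the inequality fails and n_0 ≥ 4. We prove 2·4^N ≥ 14N^2 + 31N for all N ≥ 4.
When N = 4: 2·4^N = 512 and 14N^2 + 31N = 348, so 512 ≥ 348.
Inductive step: suppose the statement holds for some m ≥ 4, so 2·4^m ≥ 14m^2 + 31m.
Then 2·4^(m + 1) = 4·(2·4^m) ≥ 4·(14m^2 + 31m).
Also, for m ≥ 4 we have 4·(14m^2 + 31m) ≥ 14(m+1)^2 + 31(m+1), since 4·(14m^2 + 31m) − (14(m+1)^2 + 31(m+1)) = 42m^2 + 65m - 45, which is nonnegative for all m ≥ 4.
Combining, 2·4^(m + 1) ≥ 14(m+1)^2 + 31(m+1).
Hence, by induction on N, the claim holds for every N ≥ 4.
Hence the smallest such n_0 is 4.

n_0 = 4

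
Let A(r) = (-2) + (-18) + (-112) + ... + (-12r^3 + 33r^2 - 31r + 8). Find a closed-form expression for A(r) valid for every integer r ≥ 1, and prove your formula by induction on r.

A(r) = -r(3r^3 - 5r^2 + 2r + 2)

We claim A(r) = -r(3r^3 - 5r^2 + 2r + 2) for all r ≥ 1.
Base case (r = 1): A(1) = -2, and the closed form gives -2. They agree.
Suppose the result is true for r = p, so A(p) = p(-3p^3 + 5p^2 - 2p - 2).
Then A(p+1) = A(p) + (-12p^3 - 3p^2 - p - 2) = (p(-3p^3 + 5p^2 - 2p - 2)) + (-12p^3 - 3p^2 - p - 2).
Simplifying, A(p+1) = -(p + 1)(3p^3 + 4p^2 + p + 2) = -(p+1)(3(p+1)^3 - 5(p+1)^2 + 2(p+1) + 2),
which is the closed form with r = p+1.
By the principle of mathematical induction, the result holds for all r ≥ 1.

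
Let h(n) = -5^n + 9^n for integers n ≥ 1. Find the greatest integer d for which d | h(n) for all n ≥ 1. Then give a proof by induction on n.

Computing the first values: h(1) = 4 and h(2) = 56; gcd(4, 56) = 4, so d ≤ 4.
We prove 4 | -5^n + 9^n for all n ≥ 1 by induction on n.
For the base case n = 1: h(1) = 4 = 4·(1), so 4 | h(1).
Inductive step: suppose the statement holds for some p ≥ 1, i.e. 4 | h(p). Then
9^{p+1} − 5^{p+1} = 9·9^p − 5·5^p = 9·(9^p − 5^p) + (4)·5^p. The first term is divisible by 4 by the inductive hypothesis, and the second term (4)·5^p is divisible by 4 since 4 | 4. Hence 4 | h(p+1).
By the principle of mathematical induction, the result holds for all n ≥ 1.
Therefore the largest such d is 4.

d = 4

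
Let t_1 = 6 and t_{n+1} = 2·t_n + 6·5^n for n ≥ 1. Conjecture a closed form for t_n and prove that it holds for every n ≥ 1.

t_n = -2^(n + 1) + 2·5^n

Computing the first terms: t_1 = 6, t_2 = 42, t_3 = 234. This suggests t_n = -2^(n + 1) + 2·5^n.
When n = 1: the formula gives 6 = 6 = t_1.
Inductive step: suppose the statement holds for some m ≥ 1, so t_m = -2^(m + 1) + 2·5^m.
Then t_{m+1} = 2·t_m + 6·5^m = 2·(-2^(m + 1) + 2·5^m) + 6·5^m = -2^(m + 2) + 2·5^(m + 1) = -2^((m+1) + 1) + 2·5^(m+1),
which is the claimed formula at n = m+1.
Hence, by induction on n, the claim holds for every n ≥ 1.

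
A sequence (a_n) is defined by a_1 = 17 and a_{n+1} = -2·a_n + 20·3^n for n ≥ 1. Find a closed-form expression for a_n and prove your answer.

Computing the first terms: a_1 = 17, a_2 = 26, a_3 = 128. This suggests a_n = 5(-2)^(n - 1) + 4·3^n.
Base case (n = 1): the formula gives 17 = 17 = a_1.
For the inductive step, assume it holds for an arbitrary k ≥ 1, so a_k = 5(-2)^(k - 1) + 4·3^k.
Then a_{k+1} = -2·a_k + 20·3^k = -2·(5(-2)^(k - 1) + 4·3^k) + 20·3^k = 5(-2)^k + 4·3^(k + 1) = 5(-2)^((k+1) - 1) + 4·3^(k+1),
which is the claimed formula at n = k+1.
By induction, the statement is established for all n ≥ 1.

a_n = 5(-2)^(n - 1) + 4·3^n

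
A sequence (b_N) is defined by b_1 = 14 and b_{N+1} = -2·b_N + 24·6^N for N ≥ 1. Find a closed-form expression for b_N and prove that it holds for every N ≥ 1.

Computing the first terms: b_1 = 14, b_2 = 116, b_3 = 632. This suggests b_N = -(-2)^(N + 1) + 3·6^N.
Base step (N = 1): the formula gives 14 = 14 = b_1.
For the inductive step, assume it holds for an arbitrary r ≥ 1, so b_r = -(-2)^(r + 1) + 3·6^r.
Then b_{r+1} = -2·b_r + 24·6^r = -2·(-(-2)^(r + 1) + 3·6^r) + 24·6^r = -(-2)^(r + 2) + 3·6^(r + 1) = -(-2)^((r+1) + 1) + 3·6^(r+1),
which is the claimed formula at N = r+1.
This completes the induction.

b_N = -(-2)^(N + 1) + 3·6^N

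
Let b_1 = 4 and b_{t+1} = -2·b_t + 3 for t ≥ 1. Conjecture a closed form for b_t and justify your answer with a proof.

Computing the first terms: b_1 = 4, b_2 = -5, b_3 = 13. This suggests b_t = 3(-2)^(t - 1) + 1.
When t = 1: the formula gives 4 = 4 = b_1.
Suppose the result is true for t = p, so b_p = 3(-2)^(p - 1) + 1.
Then b_{p+1} = -2·b_p + 3 = -2·(3(-2)^(p - 1) + 1) + 3 = 3(-2)^p + 1 = 3(-2)^((p+1) - 1) + 1,
which is the claimed formula at t = p+1.
Hence, by induction on t, the claim holds for every t ≥ 1.

b_t = 3(-2)^(t - 1) + 1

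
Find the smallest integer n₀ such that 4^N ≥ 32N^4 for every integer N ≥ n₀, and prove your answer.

At N = 8: 65536 < 131072, so the inequality fails and n₀ ≥ 9. We prove 4^N ≥ 32N^4 for all N ≥ 9.
When N = 9: 4^N = 262144 and 32N^4 = 209952, so 262144 ≥ 209952.
Inductive step: assume the claim holds for N = m, so 4^m ≥ 32m^4.
Then 4^(m + 1) = 4·(4^m) ≥ 4·(32m^4).
Also, for m ≥ 9 we have 4·(32m^4) ≥ 32(m+1)^4, since 4 ≥ (1 + 1/m)^4 for all m ≥ 9.
Combining, 4^(m + 1) ≥ 32(m+1)^4.
Hence, by induction on N, the claim holds for every N ≥ 9.
Hence the smallest such n₀ is 9.

n₀ = 9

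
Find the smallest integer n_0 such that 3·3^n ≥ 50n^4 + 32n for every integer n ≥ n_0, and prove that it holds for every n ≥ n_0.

n_0 = 12

At n = 11: 531441 < 732402, so the inequality fails and n_0 ≥ 12. We prove 3·3^n ≥ 50n^4 + 32n for all n ≥ 12.
Base step (n = 12): 3·3^n = 1594323 and 50n^4 + 32n = 1037184, so 1594323 ≥ 1037184.
Inductive step: assume the claim holds for n = k, so 3·3^k ≥ 50k^4 + 32k.
Then 3·3^(k + 1) = 3·(3·3^k) ≥ 3·(50k^4 + 32k).
Also, for k ≥ 12 we have 3·(50k^4 + 32k) ≥ 50(k+1)^4 + 32(k+1), since 3·(50k^4 + 32k) − (50(k+1)^4 + 32(k+1)) = 100k^4 - 200k^3 - 300k^2 - 136k - 82, which is nonnegative for all k ≥ 12.
Combining, 3·3^(k + 1) ≥ 50(k+1)^4 + 32(k+1).
Hence, by induction on n, the claim holds for every n ≥ 12.
Hence the smallest such n_0 is 12.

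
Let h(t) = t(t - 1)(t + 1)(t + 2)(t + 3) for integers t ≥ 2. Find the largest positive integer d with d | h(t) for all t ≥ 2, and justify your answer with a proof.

d = 120

Computing the first values: h(2) = 120 and h(3) = 720; gcd(120, 720) = 120, so d ≤ 120.
We prove 120 | t(t - 1)(t + 1)(t + 2)(t + 3) for all t ≥ 2 by induction on t.
Base step (t = 2): h(2) = 120 = 120·(1), so 120 | h(2).
For the inductive step, assume it holds for an arbitrary m ≥ 2, i.e. 120 | h(m). Then
h(m+1) − h(m) = m·(m+1)·(m+2)·(m+3)·(m+4) − (m-1)·m·(m+1)·(m+2)·(m+3) = m·(m+1)·(m+2)·(m+3)·[(m+4) − (m-1)] = 5·m·(m+1)·(m+2)·(m+3). The product of 4 consecutive integers is divisible by (4)! = 24, so h(m+1) − h(m) is divisible by 5·24 = 120. By the inductive hypothesis 120 | h(m), hence 120 | h(m+1).
By induction, the statement is established for all t ≥ 2.
Therefore the largest such d is 120.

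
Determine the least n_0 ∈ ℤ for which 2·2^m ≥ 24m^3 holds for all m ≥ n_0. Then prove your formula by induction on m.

n_0 = 16

At m = 15: 65536 < 81000, so the inequality fails and n_0 ≥ 16. We prove 2·2^m ≥ 24m^3 for all m ≥ 16.
For the base case m = 16: 2·2^m = 131072 and 24m^3 = 98304, so 131072 ≥ 98304.
Suppose the result is true for m = i, so 2·2^i ≥ 24i^3.
Then 2·2^(i + 1) = 2·(2·2^i) ≥ 2·(24i^3).
Also, for i ≥ 16 we have 2·(24i^3) ≥ 24(i+1)^3, since 2 ≥ (1 + 1/i)^3 for all i ≥ 16.
Combining, 2·2^(i + 1) ≥ 24(i+1)^3.
By induction, the statement is established for all m ≥ 16.
Hence the smallest such n_0 is 16.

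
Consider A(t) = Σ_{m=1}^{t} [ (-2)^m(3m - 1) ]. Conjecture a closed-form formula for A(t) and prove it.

A(t) = 2(-2)^t·t

We claim A(t) = 2(-2)^t·t for all t ≥ 1.
When t = 1: A(1) = -4, and the closed form gives -4. They agree.
For the inductive step, assume it holds for an arbitrary m ≥ 1, so A(m) = 2(-2)^m·m.
Then A(m+1) = A(m) + ((-2)^(m + 1)(3m + 2)) = (2(-2)^m·m) + ((-2)^(m + 1)(3m + 2)).
Simplifying, A(m+1) = (-2)^(m + 2)(-m - 1) = 2(-2)^(m+1)·(m+1),
which is the closed form with t = m+1.
Hence, by induction on t, the claim holds for every t ≥ 1.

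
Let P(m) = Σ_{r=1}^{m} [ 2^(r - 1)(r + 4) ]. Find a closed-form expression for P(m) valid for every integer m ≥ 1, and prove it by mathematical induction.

We claim P(m) = 2^m(m + 3) - 3 for all m ≥ 1.
Base case (m = 1): P(1) = 5, and the closed form gives 5. They agree.
For the inductive step, assume it holds for an arbitrary r ≥ 1, so P(r) = 2^r(r + 3) - 3.
Then P(r+1) = P(r) + (2^r(r + 5)) = (2^r(r + 3) - 3) + (2^r(r + 5)).
Simplifying, P(r+1) = 2^(r + 1)r + 2^(r + 3) - 3 = 2^(r+1)((r+1) + 3) - 3,
which is the closed form with m = r+1.
By the principle of mathematical induction, the result holds for all m ≥ 1.

P(m) = 2^m(m + 3) - 3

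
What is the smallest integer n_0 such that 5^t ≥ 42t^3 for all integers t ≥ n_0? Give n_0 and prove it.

n_0 = 6

At t = 5: 3125 < 5250, so the inequality fails and n_0 ≥ 6. We prove 5^t ≥ 42t^3 for all t ≥ 6.
Base case (t = 6): 5^t = 15625 and 42t^3 = 9072, so 15625 ≥ 9072.
Suppose the result is true for t = p, so 5^p ≥ 42p^3.
Then 5^(p + 1) = 5·(5^p) ≥ 5·(42p^3).
Also, for p ≥ 6 we have 5·(42p^3) ≥ 42(p+1)^3, since 5 ≥ (1 + 1/p)^3 for all p ≥ 6.
Combining, 5^(p + 1) ≥ 42(p+1)^3.
By the principle of mathematical induction, the result holds for all t ≥ 6.
Hence the smallest such n_0 is 6.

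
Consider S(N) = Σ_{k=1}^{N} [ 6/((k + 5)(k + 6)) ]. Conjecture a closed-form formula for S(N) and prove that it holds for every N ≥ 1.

We claim S(N) = N/(N + 6) for all N ≥ 1.
Base case (N = 1): S(1) = 1/7, and the closed form gives 1/7. They agree.
Suppose the result is true for N = k, so S(k) = k/(k + 6).
Then S(k+1) = S(k) + (6/((k + 6)(k + 7))) = (k/(k + 6)) + (6/((k + 6)(k + 7))).
Simplifying, S(k+1) = (k + 1)/(k + 7) = (k+1)/((k+1) + 6),
which is the closed form with N = k+1.
This completes the induction.

S(N) = N/(N + 6)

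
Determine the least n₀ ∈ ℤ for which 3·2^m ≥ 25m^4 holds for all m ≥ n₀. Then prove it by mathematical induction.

At m = 20: 3145728 < 4000000, so the inequality fails and n₀ ≥ 21. We prove 3·2^m ≥ 25m^4 for all m ≥ 21.
Base case (m = 21): 3·2^m = 6291456 and 25m^4 = 4862025, so 6291456 ≥ 4862025.
Suppose the result is true for m = i, so 3·2^i ≥ 25i^4.
Then 3·2^(i + 1) = 2·(3·2^i) ≥ 2·(25i^4).
Also, for i ≥ 21 we have 2·(25i^4) ≥ 25(i+1)^4, since 2 ≥ (1 + 1/i)^4 for all i ≥ 21.
Combining, 3·2^(i + 1) ≥ 25(i+1)^4.
Hence, by induction on m, the claim holds for every m ≥ 21.
Hence the smallest such n₀ is 21.

n₀ = 21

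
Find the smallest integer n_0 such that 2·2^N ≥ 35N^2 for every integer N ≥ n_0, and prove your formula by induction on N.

At N = 11: 4096 < 4235, so the inequality fails and n_0 ≥ 12. We prove 2·2^N ≥ 35N^2 for all N ≥ 12.
For the base case N = 12: 2·2^N = 8192 and 35N^2 = 5040, so 8192 ≥ 5040.
Inductive step: suppose the statement holds for some p ≥ 12, so 2·2^p ≥ 35p^2.
Then 2·2^(p + 1) = 2·(2·2^p) ≥ 2·(35p^2).
Also, for p ≥ 12 we have 2·(35p^2) ≥ 35(p+1)^2, since 2 ≥ (1 + 1/p)^2 for all p ≥ 12.
Combining, 2·2^(p + 1) ≥ 35(p+1)^2.
This completes the induction.
Hence the smallest such n_0 is 12.

n_0 = 12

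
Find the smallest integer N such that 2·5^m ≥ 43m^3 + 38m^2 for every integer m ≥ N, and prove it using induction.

N = 6

At m = 5: 6250 < 6325, so the inequality fails and N ≥ 6. We prove 2·5^m ≥ 43m^3 + 38m^2 for all m ≥ 6.
Base step (m = 6): 2·5^m = 31250 and 43m^3 + 38m^2 = 10656, so 31250 ≥ 10656.
For the inductive step, assume it holds for an arbitrary r ≥ 6, so 2·5^r ≥ 43r^3 + 38r^2.
Then 2·5^(r + 1) = 5·(2·5^r) ≥ 5·(43r^3 + 38r^2).
Also, for r ≥ 6 we have 5·(43r^3 + 38r^2) ≥ 43(r+1)^3 + 38(r+1)^2, since 5·(43r^3 + 38r^2) − (43(r+1)^3 + 38(r+1)^2) = 172r^3 + 23r^2 - 205r - 81, which is nonnegative for all r ≥ 6.
Combining, 2·5^(r + 1) ≥ 43(r+1)^3 + 38(r+1)^2.
By the principle of mathematical induction, the result holds for all m ≥ 6.
Hence the smallest such N is 6.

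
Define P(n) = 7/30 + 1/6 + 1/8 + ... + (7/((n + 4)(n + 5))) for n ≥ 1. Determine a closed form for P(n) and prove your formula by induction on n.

P(n) = 7n/(5(n + 5))

We claim P(n) = 7n/(5(n + 5)) for all n ≥ 1.
When n = 1: P(1) = 7/30, and the closed form gives 7/30. They agree.
Suppose the result is true for n = i, so P(i) = 7i/(5(i + 5)).
Then P(i+1) = P(i) + (7/((i + 5)(i + 6))) = (7i/(5(i + 5))) + (7/((i + 5)(i + 6))).
Simplifying, P(i+1) = 7(i + 1)/(5(i + 6)) = 7(i+1)/(5((i+1) + 5)),
which is the closed form with n = i+1.
By the principle of mathematical induction, the result holds for all n ≥ 1.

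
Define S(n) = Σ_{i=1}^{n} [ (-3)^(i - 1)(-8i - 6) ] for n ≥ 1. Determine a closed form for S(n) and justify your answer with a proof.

We claim S(n) = 2(-3)^n(n + 1) - 2 for all n ≥ 1.
Base step (n = 1): S(1) = -14, and the closed form gives -14. They agree.
Inductive step: assume the claim holds for n = i, so S(i) = 2(-3)^i(i + 1) - 2.
Then S(i+1) = S(i) + ((-3)^i(-8i - 14)) = (2(-3)^i(i + 1) - 2) + ((-3)^i(-8i - 14)).
Simplifying, S(i+1) = -6(-3)^i·i - 12(-3)^i - 2 = 2(-3)^(i+1)((i+1) + 1) - 2,
which is the closed form with n = i+1.
By induction, the statement is established for all n ≥ 1.

S(n) = 2(-3)^n(n + 1) - 2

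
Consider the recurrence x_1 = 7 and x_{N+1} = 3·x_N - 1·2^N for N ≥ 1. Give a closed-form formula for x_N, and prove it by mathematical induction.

Computing the first terms: x_1 = 7, x_2 = 19, x_3 = 53. This suggests x_N = 2^N + 5·3^(N - 1).
When N = 1: the formula gives 7 = 7 = x_1.
Suppose the result is true for N = r, so x_r = 2^r + 5·3^(r - 1).
Then x_{r+1} = 3·x_r - 1·2^r = 3·(2^r + 5·3^(r - 1)) - 1·2^r = 2^(r + 1) + 5·3^r = 2^(r+1) + 5·3^((r+1) - 1),
which is the claimed formula at N = r+1.
By induction, the statement is established for all N ≥ 1.

x_N = 2^N + 5·3^(N - 1)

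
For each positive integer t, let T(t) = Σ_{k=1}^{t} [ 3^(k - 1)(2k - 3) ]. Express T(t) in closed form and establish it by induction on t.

T(t) = 3^t(t - 2) + 2

We claim T(t) = 3^t(t - 2) + 2 for all t ≥ 1.
Base case (t = 1): T(1) = -1, and the closed form gives -1. They agree.
Inductive step: assume the claim holds for t = k, so T(k) = 3^k(k - 2) + 2.
Then T(k+1) = T(k) + (3^k(2k - 1)) = (3^k(k - 2) + 2) + (3^k(2k - 1)).
Simplifying, T(k+1) = 3^(k + 1)k - 3^(k + 1) + 2 = 3^(k+1)((k+1) - 2) + 2,
which is the closed form with t = k+1.
Hence, by induction on t, the claim holds for every t ≥ 1.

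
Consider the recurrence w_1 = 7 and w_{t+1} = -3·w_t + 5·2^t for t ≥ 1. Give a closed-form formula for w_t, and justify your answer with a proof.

w_t = 5(-3)^(t - 1) + 2^t

Computing the first terms: w_1 = 7, w_2 = -11, w_3 = 53. This suggests w_t = 5(-3)^(t - 1) + 2^t.
Base step (t = 1): the formula gives 7 = 7 = w_1.
Suppose the result is true for t = r, so w_r = 5(-3)^(r - 1) + 2^r.
Then w_{r+1} = -3·w_r + 5·2^r = -3·(5(-3)^(r - 1) + 2^r) + 5·2^r = 5(-3)^r + 2^(r + 1) = 5(-3)^((r+1) - 1) + 2^(r+1),
which is the claimed formula at t = r+1.
Hence, by induction on t, the claim holds for every t ≥ 1.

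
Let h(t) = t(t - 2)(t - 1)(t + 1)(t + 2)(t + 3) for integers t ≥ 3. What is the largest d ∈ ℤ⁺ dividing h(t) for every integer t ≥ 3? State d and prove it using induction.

Computing the first values: h(3) = 720 and h(4) = 5040; gcd(720, 5040) = 720, so d ≤ 720.
We prove 720 | t(t - 2)(t - 1)(t + 1)(t + 2)(t + 3) for all t ≥ 3 by induction on t.
When t = 3: h(3) = 720 = 720·(1), so 720 | h(3).
Inductive step: assume the claim holds for t = r, i.e. 720 | h(r). Then
h(r+1) − h(r) = (r-1)·r·(r+1)·(r+2)·(r+3)·(r+4) − (r-2)·(r-1)·r·(r+1)·(r+2)·(r+3) = (r-1)·r·(r+1)·(r+2)·(r+3)·[(r+4) − (r-2)] = 6·(r-1)·r·(r+1)·(r+2)·(r+3). The product of 5 consecutive integers is divisible by (5)! = 120, so h(r+1) − h(r) is divisible by 6·120 = 720. By the inductive hypothesis 720 | h(r), hence 720 | h(r+1).
By the principle of mathematical induction, the result holds for all t ≥ 3.
Therefore the largest such d is 720.

d = 720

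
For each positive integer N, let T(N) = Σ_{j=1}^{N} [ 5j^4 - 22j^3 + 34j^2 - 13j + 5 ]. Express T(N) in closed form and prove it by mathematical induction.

T(N) = N(N^4 - 3N^3 + 2N^2 + 5N + 4)

We claim T(N) = N(N^4 - 3N^3 + 2N^2 + 5N + 4) for all N ≥ 1.
When N = 1: T(1) = 9, and the closed form gives 9. They agree.
Suppose the result is true for N = j, so T(j) = j(j^4 - 3j^3 + 2j^2 + 5j + 4).
Then T(j+1) = T(j) + (5j^4 - 2j^3 - 2j^2 + 9j + 9) = (j(j^4 - 3j^3 + 2j^2 + 5j + 4)) + (5j^4 - 2j^3 - 2j^2 + 9j + 9).
Simplifying, T(j+1) = (j + 1)(j^4 + j^3 - j^2 + 4j + 9) = (j+1)((j+1)^4 - 3(j+1)^3 + 2(j+1)^2 + 5(j+1) + 4),
which is the closed form with N = j+1.
This completes the induction.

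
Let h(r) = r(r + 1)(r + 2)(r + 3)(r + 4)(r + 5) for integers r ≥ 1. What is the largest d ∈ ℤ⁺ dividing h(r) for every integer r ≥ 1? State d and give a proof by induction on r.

Computing the first values: h(1) = 720 and h(2) = 5040; gcd(720, 5040) = 720, so d ≤ 720.
We prove 720 | r(r + 1)(r + 2)(r + 3)(r + 4)(r + 5) for all r ≥ 1 by induction on r.
Base case (r = 1): h(1) = 720 = 720·(1), so 720 | h(1).
Suppose the result is true for r = j, i.e. 720 | h(j). Then
h(j+1) − h(j) = (j+1)·(j+2)·(j+3)·(j+4)·(j+5)·(j+6) − j·(j+1)·(j+2)·(j+3)·(j+4)·(j+5) = (j+1)·(j+2)·(j+3)·(j+4)·(j+5)·[(j+6) − j] = 6·(j+1)·(j+2)·(j+3)·(j+4)·(j+5). The product of 5 consecutive integers is divisible by (5)! = 120, so h(j+1) − h(j) is divisible by 6·120 = 720. By the inductive hypothesis 720 | h(j), hence 720 | h(j+1).
By the principle of mathematical induction, the result holds for all r ≥ 1.
Therefore the largest such d is 720.

d = 720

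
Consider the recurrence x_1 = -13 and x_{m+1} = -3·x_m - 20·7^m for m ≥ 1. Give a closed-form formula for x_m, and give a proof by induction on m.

x_m = (-3)^(m - 1) - 2·7^m

Computing the first terms: x_1 = -13, x_2 = -101, x_3 = -677. This suggests x_m = (-3)^(m - 1) - 2·7^m.
Base case (m = 1): the formula gives -13 = -13 = x_1.
Inductive step: suppose the statement holds for some j ≥ 1, so x_j = (-3)^(j - 1) - 2·7^j.
Then x_{j+1} = -3·x_j - 20·7^j = -3·((-3)^(j - 1) - 2·7^j) - 20·7^j = (-3)^j - 2·7^(j + 1) = (-3)^((j+1) - 1) - 2·7^(j+1),
which is the claimed formula at m = j+1.
By the principle of mathematical induction, the result holds for all m ≥ 1.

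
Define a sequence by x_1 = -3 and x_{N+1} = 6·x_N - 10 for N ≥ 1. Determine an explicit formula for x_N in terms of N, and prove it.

x_N = -5·6^(N - 1) + 2

Computing the first terms: x_1 = -3, x_2 = -28, x_3 = -178. This suggests x_N = -5·6^(N - 1) + 2.
When N = 1: the formula gives -3 = -3 = x_1.
Suppose the result is true for N = p, so x_p = -5·6^(p - 1) + 2.
Then x_{p+1} = 6·x_p - 10 = 6·(-5·6^(p - 1) + 2) - 10 = -5·6^p + 2 = -5·6^((p+1) - 1) + 2,
which is the claimed formula at N = p+1.
By induction, the statement is established for all N ≥ 1.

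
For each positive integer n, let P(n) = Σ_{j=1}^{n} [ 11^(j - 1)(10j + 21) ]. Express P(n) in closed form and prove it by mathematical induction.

P(n) = 11^n(n + 2) - 2

We claim P(n) = 11^n(n + 2) - 2 for all n ≥ 1.
Base case (n = 1): P(1) = 31, and the closed form gives 31. They agree.
For the inductive step, assume it holds for an arbitrary j ≥ 1, so P(j) = 11^j(j + 2) - 2.
Then P(j+1) = P(j) + (11^j(10j + 31)) = (11^j(j + 2) - 2) + (11^j(10j + 31)).
Simplifying, P(j+1) = 11·11^j·j + 33·11^j - 2 = 11^(j+1)((j+1) + 2) - 2,
which is the closed form with n = j+1.
By the principle of mathematical induction, the result holds for all n ≥ 1.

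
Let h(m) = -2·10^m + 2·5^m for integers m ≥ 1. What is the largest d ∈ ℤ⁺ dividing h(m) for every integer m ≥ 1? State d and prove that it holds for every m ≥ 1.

d = 10

Computing the first values: h(1) = -10 and h(2) = -150; gcd(-10, -150) = 10, so d ≤ 10.
We prove 10 | -2·10^m + 2·5^m for all m ≥ 1 by induction on m.
When m = 1: h(1) = -10 = 10·(-1), so 10 | h(1).
Inductive step: assume the claim holds for m = i, i.e. 10 | h(i). Then
h(i+1) − 10·h(i) = (-2·10^(i+1) + 2·5^(i+1)) − 10·(-2·10^i + 2·5^i) = (2)·5^i·(5 − 10) = (-10)·5^i. Since 10 | h(i) by the inductive hypothesis, 10 | 10·h(i); and 10 | -10 since -10 = 10·-1. Therefore 10 | h(i+1).
By the principle of mathematical induction, the result holds for all m ≥ 1.
Therefore the largest such d is 10.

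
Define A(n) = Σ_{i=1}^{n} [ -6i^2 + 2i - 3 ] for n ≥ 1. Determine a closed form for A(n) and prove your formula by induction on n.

We claim A(n) = -n(2n^2 + 2n + 3) for all n ≥ 1.
Base case (n = 1): A(1) = -7, and the closed form gives -7. They agree.
For the inductive step, assume it holds for an arbitrary i ≥ 1, so A(i) = i(-2i^2 - 2i - 3).
Then A(i+1) = A(i) + (2i - 6(i + 1)^2 - 1) = (i(-2i^2 - 2i - 3)) + (2i - 6(i + 1)^2 - 1).
Simplifying, A(i+1) = -(i + 1)(2i^2 + 6i + 7) = -(i+1)(2(i+1)^2 + 2(i+1) + 3),
which is the closed form with n = i+1.
By the principle of mathematical induction, the result holds for all n ≥ 1.

A(n) = -n(2n^2 + 2n + 3)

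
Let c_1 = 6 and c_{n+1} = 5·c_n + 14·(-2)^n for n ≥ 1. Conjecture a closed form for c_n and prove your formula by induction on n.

Computing the first terms: c_1 = 6, c_2 = 2, c_3 = 66. This suggests c_n = (-2)^(n + 1) + 2·5^(n - 1).
Base case (n = 1): the formula gives 6 = 6 = c_1.
Suppose the result is true for n = p, so c_p = (-2)^(p + 1) + 2·5^(p - 1).
Then c_{p+1} = 5·c_p + 14·(-2)^p = 5·((-2)^(p + 1) + 2·5^(p - 1)) + 14·(-2)^p = (-2)^(p + 2) + 2·5^p = (-2)^((p+1) + 1) + 2·5^((p+1) - 1),
which is the claimed formula at n = p+1.
By induction, the statement is established for all n ≥ 1.

c_n = (-2)^(n + 1) + 2·5^(n - 1)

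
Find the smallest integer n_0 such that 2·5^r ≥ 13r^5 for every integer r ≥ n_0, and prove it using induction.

At r = 7: 156250 < 218491, so the inequality fails and n_0 ≥ 8. We prove 2·5^r ≥ 13r^5 for all r ≥ 8.
For the base case r = 8: 2·5^r = 781250 and 13r^5 = 425984, so 781250 ≥ 425984.
Inductive step: suppose the statement holds for some k ≥ 8, so 2·5^k ≥ 13k^5.
Then 2·5^(k + 1) = 5·(2·5^k) ≥ 5·(13k^5).
Also, for k ≥ 8 we have 5·(13k^5) ≥ 13(k+1)^5, since 5 ≥ (1 + 1/k)^5 for all k ≥ 8.
Combining, 2·5^(k + 1) ≥ 13(k+1)^5.
By induction, the statement is established for all r ≥ 8.
Hence the smallest such n_0 is 8.

n_0 = 8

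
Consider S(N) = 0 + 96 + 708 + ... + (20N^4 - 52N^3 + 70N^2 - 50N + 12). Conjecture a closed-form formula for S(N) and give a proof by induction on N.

S(N) = N(N - 1)(4N^3 + N^2 + 5N + 2)

We claim S(N) = N(N - 1)(4N^3 + N^2 + 5N + 2) for all N ≥ 1.
When N = 1: S(1) = 0, and the closed form gives 0. They agree.
For the inductive step, assume it holds for an arbitrary r ≥ 1, so S(r) = r(4r^4 - 3r^3 + 4r^2 - 3r - 2).
Then S(r+1) = S(r) + (2r(10r^3 + 14r^2 + 17r + 7)) = (r(4r^4 - 3r^3 + 4r^2 - 3r - 2)) + (2r(10r^3 + 14r^2 + 17r + 7)).
Simplifying, S(r+1) = r(r + 1)(4r^3 + 13r^2 + 19r + 12) = (r+1)((r+1) - 1)(4(r+1)^3 + (r+1)^2 + 5(r+1) + 2),
which is the closed form with N = r+1.
By induction, the statement is established for all N ≥ 1.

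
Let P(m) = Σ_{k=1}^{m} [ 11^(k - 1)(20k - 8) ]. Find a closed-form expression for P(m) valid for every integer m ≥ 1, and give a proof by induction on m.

We claim P(m) = 11^m(2m - 1) + 1 for all m ≥ 1.
Base step (m = 1): P(1) = 12, and the closed form gives 12. They agree.
Suppose the result is true for m = k, so P(k) = 11^k(2k - 1) + 1.
Then P(k+1) = P(k) + (11^k(20k + 12)) = (11^k(2k - 1) + 1) + (11^k(20k + 12)).
Simplifying, P(k+1) = 22·11^k·k + 11·11^k + 1 = 11^(k+1)(2(k+1) - 1) + 1,
which is the closed form with m = k+1.
By the principle of mathematical induction, the result holds for all m ≥ 1.

P(m) = 11^m(2m - 1) + 1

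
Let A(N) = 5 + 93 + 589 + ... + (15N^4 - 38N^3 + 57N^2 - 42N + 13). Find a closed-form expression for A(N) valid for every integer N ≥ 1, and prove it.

A(N) = N(3N^4 - 2N^3 + 5N^2 - 2N + 1)

We claim A(N) = N(3N^4 - 2N^3 + 5N^2 - 2N + 1) for all N ≥ 1.
Base case (N = 1): A(1) = 5, and the closed form gives 5. They agree.
Inductive step: assume the claim holds for N = p, so A(p) = p(3p^4 - 2p^3 + 5p^2 - 2p + 1).
Then A(p+1) = A(p) + (15p^4 + 22p^3 + 33p^2 + 18p + 5) = (p(3p^4 - 2p^3 + 5p^2 - 2p + 1)) + (15p^4 + 22p^3 + 33p^2 + 18p + 5).
Simplifying, A(p+1) = (p + 1)(3p^4 + 10p^3 + 17p^2 + 14p + 5) = (p+1)(3(p+1)^4 - 2(p+1)^3 + 5(p+1)^2 - 2(p+1) + 1),
which is the closed form with N = p+1.
By the principle of mathematical induction, the result holds for all N ≥ 1.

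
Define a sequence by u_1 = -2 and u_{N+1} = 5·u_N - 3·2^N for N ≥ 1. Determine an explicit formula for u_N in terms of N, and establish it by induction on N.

u_N = 2^N - 4·5^(N - 1)

Computing the first terms: u_1 = -2, u_2 = -16, u_3 = -92. This suggests u_N = 2^N - 4·5^(N - 1).
For the base case N = 1: the formula gives -2 = -2 = u_1.
Inductive step: suppose the statement holds for some k ≥ 1, so u_k = 2^k - 4·5^(k - 1).
Then u_{k+1} = 5·u_k - 3·2^k = 5·(2^k - 4·5^(k - 1)) - 3·2^k = 2^(k + 1) - 4·5^k = 2^(k+1) - 4·5^((k+1) - 1),
which is the claimed formula at N = k+1.
Hence, by induction on N, the claim holds for every N ≥ 1.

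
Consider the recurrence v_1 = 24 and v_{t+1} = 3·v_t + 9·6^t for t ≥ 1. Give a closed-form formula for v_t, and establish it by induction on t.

v_t = 2·3^t + 3·6^t

Computing the first terms: v_1 = 24, v_2 = 126, v_3 = 702. This suggests v_t = 2·3^t + 3·6^t.
Base case (t = 1): the formula gives 24 = 24 = v_1.
Inductive step: suppose the statement holds for some r ≥ 1, so v_r = 2·3^r + 3·6^r.
Then v_{r+1} = 3·v_r + 9·6^r = 3·(2·3^r + 3·6^r) + 9·6^r = 2·3^(r + 1) + 3·6^(r + 1),
which is the claimed formula at t = r+1.
Hence, by induction on t, the claim holds for every t ≥ 1.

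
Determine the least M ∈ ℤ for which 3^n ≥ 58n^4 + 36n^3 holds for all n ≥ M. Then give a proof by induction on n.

M = 14

At n = 13: 1594323 < 1735630, so the inequality fails and M ≥ 14. We prove 3^n ≥ 58n^4 + 36n^3 for all n ≥ 14.
Base step (n = 14): 3^n = 4782969 and 58n^4 + 36n^3 = 2326912, so 4782969 ≥ 2326912.
Suppose the result is true for n = r, so 3^r ≥ 58r^4 + 36r^3.
Then 3^(r + 1) = 3·(3^r) ≥ 3·(58r^4 + 36r^3).
Also, for r ≥ 14 we have 3·(58r^4 + 36r^3) ≥ 58(r+1)^4 + 36(r+1)^3, since 3·(58r^4 + 36r^3) − (58(r+1)^4 + 36(r+1)^3) = 116r^4 - 160r^3 - 456r^2 - 340r - 94, which is nonnegative for all r ≥ 14.
Combining, 3^(r + 1) ≥ 58(r+1)^4 + 36(r+1)^3.
Hence, by induction on n, the claim holds for every n ≥ 14.
Hence the smallest such M is 14.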